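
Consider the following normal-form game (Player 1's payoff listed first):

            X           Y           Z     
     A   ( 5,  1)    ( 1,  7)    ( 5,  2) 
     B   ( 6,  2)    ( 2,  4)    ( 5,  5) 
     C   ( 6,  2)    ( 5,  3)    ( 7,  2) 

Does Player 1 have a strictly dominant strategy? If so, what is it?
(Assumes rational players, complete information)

No strictly dominant strategy exists for Player 1

Work:
A strategy strictly dominates another if it gives a strictly higher payoff against every opponent action. Compare each pair of P1's strategies column-by-column:
  A vs B: [5 vs 6, 1 vs 2, 5 vs 5] → A does not strictly dominate B (column X: 5 ≤ 6)
  A vs C: [5 vs 6, 1 vs 5, 5 vs 7] → A does not strictly dominate C (column X: 5 ≤ 6)
  B vs A: [6 vs 5, 2 vs 1, 5 vs 5] → B does not strictly dominate A (column Z: 5 ≤ 5)
  B vs C: [6 vs 6, 2 vs 5, 5 vs 7] → B does not strictly dominate C (column X: 6 ≤ 6)
  C vs A: [6 vs 5, 5 vs 1, 7 vs 5] → C strictly dominates A
  C vs B: [6 vs 6, 5 vs 2, 7 vs 5] → C does not strictly dominate B (column X: 6 ≤ 6)
No single strategy strictly dominates all others → no strictly dominant strategy.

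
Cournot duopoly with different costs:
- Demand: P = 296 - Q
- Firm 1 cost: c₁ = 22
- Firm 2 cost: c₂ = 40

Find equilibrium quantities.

q₁* = 97.33, q₂* = 79.33

Work:
Reaction: q₁ = (296 - 22 - q₂)/2
Reaction: q₂ = (296 - 40 - q₁)/2
Solve simultaneously:
q₁* = (296 - 2×22 + 40)/3 = 97.33
q₂* = (296 - 2×40 + 22)/3 = 79.33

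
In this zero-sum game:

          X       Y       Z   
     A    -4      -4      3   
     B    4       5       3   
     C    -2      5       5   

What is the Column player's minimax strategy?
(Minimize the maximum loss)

Column should play X, value = 4

Work:
Column player minimizes Row's maximum payoff:
Column X: max payoff to Row = 4
Column Y: max payoff to Row = 5
Column Z: max payoff to Row = 5
Minimum is 4, achieved by column X.
Minimax strategy: X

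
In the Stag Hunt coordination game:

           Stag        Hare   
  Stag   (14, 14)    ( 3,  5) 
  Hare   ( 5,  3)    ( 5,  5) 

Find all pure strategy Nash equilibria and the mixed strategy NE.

Pure NE: (Stag, Stag) and (Hare, Hare); Mixed NE: p = 0.1818, q = 0.1818

Work:
Check pure NE:
(Stag, Stag): (14, 14) - no unilateral deviation beneficial
(Hare, Hare): (5, 5) - no unilateral deviation beneficial
Mixed NE: P1 plays Stag with p = 0.1818, P2 plays Stag with q = 0.1818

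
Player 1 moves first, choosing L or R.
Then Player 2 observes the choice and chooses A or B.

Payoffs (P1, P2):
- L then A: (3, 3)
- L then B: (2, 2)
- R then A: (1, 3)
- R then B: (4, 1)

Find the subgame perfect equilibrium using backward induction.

P1 plays L, P2 plays A after L and A after R; Payoff (3, 3)

Work:
Backward induction:
After L: P2 chooses A → P1 gets 3
After R: P2 chooses A → P1 gets 1
P1 chooses L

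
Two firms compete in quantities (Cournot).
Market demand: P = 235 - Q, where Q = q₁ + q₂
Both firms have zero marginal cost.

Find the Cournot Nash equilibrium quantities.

q₁* = q₂* = 78.33; P* = 78.33

Work:
Profit: π_i = P·q_i = (a - q_i - q_j)·q_i
FOC: ∂π_i/∂q_i = a - 2q_i - q_j = 0
Reaction function: q_i = (235 - q_j)/2
Symmetry: q* = 235/3 = 78.33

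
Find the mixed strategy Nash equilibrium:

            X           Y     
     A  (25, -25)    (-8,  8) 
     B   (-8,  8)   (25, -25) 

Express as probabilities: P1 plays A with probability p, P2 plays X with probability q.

p = 0.5, q = 0.5

Work:
Find probabilities that make opponent indifferent:
P2 chooses q to make P1 indifferent between A and B
P1 chooses p to make P2 indifferent between X and Y
Mixed NE: P1 plays (A: 0.5, B: 0.5), P2 plays (X: 0.5, Y: 0.5)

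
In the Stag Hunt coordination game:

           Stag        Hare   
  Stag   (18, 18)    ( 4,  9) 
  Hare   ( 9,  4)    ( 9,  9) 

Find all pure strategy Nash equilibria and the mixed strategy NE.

Pure NE: (Stag, Stag) and (Hare, Hare); Mixed NE: p = 0.3571, q = 0.3571

Work:
Check pure NE:
(Stag, Stag): (18, 18) - no unilateral deviation beneficial
(Hare, Hare): (9, 9) - no unilateral deviation beneficial
Mixed NE: P1 plays Stag with p = 0.3571, P2 plays Stag with q = 0.3571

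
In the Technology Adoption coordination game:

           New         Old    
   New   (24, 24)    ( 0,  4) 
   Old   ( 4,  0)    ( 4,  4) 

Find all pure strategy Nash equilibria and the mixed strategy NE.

Pure NE: (New, New) and (Old, Old); Mixed NE: p = 0.1667, q = 0.1667

Work:
Check pure NE:
(New, New): (24, 24) - no unilateral deviation beneficial
(Old, Old): (4, 4) - no unilateral deviation beneficial
Mixed NE: P1 plays New with p = 0.1667, P2 plays New with q = 0.1667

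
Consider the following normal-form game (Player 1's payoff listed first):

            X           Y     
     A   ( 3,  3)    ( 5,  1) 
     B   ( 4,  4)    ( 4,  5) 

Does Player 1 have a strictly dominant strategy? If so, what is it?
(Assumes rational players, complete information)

No strictly dominant strategy exists for Player 1

Work:
A strategy strictly dominates another if it gives a strictly higher payoff against every opponent action. Compare each pair of P1's strategies column-by-column:
  A vs B: [3 vs 4, 5 vs 4] → A does not strictly dominate B (column X: 3 ≤ 4)
  B vs A: [4 vs 3, 4 vs 5] → B does not strictly dominate A (column Y: 4 ≤ 5)
No single strategy strictly dominates all others → no strictly dominant strategy.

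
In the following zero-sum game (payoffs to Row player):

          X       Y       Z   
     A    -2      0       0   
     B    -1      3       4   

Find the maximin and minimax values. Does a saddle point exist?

Maximin = -1, Minimax = -1, Saddle: True

Work:
Row minimums: [-2, -1] → maximin = -1
Column maximums: [-1, 3, 4] → minimax = -1
Saddle point exists! Game value = -1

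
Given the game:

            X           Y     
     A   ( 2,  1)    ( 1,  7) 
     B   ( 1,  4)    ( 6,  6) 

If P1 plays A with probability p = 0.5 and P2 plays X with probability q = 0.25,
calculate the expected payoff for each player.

E[P1] = 3.0, E[P2] = 5.5

Work:
E[P1] = p·q·π₁(A,X) + p·(1-q)·π₁(A,Y) + (1-p)·q·π₁(B,X) + (1-p)·(1-q)·π₁(B,Y)
= 0.5·0.25·2 + 0.5·0.75·1 + 0.5·0.25·1 + 0.5·0.75·6
= 3.0

E[P2] = 5.5 (similar calculation)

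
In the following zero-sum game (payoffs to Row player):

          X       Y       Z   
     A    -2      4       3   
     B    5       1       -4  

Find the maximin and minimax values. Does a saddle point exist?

Maximin = -2, Minimax = 3, Saddle: False

Work:
Row minimums: [-2, -4] → maximin = -2
Column maximums: [5, 4, 3] → minimax = 3
No saddle point (maximin ≠ minimax). Mixed strategy needed.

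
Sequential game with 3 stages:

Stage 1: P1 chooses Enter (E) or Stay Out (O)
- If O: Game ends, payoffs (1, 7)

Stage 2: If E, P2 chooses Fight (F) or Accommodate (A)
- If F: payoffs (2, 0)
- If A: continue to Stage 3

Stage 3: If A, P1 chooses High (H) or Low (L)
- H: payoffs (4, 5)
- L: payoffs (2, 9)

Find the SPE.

SPE: (E, A, H); Outcome (4, 5)

Work:
Stage 3: P1 chooses H (4 vs 2)
Stage 2: P2: F->0, A->5 (anticipating H). Choose A
Stage 1: P1: O->1, E->4 (anticipating A, H). Choose E
SPE path: E -> A -> H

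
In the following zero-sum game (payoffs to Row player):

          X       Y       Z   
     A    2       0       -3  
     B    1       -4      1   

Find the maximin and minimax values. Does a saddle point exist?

Maximin = -3, Minimax = 0, Saddle: False

Work:
Row minimums: [-3, -4] → maximin = -3
Column maximums: [2, 0, 1] → minimax = 0
No saddle point (maximin ≠ minimax). Mixed strategy needed.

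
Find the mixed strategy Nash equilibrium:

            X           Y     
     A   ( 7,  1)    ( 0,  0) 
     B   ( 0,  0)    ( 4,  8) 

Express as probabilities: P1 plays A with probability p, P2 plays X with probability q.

p = 0.8889, q = 0.3636

Work:
Find probabilities that make opponent indifferent:
P2 chooses q to make P1 indifferent between A and B
P1 chooses p to make P2 indifferent between X and Y
Mixed NE: P1 plays (A: 0.8889, B: 0.1111), P2 plays (X: 0.3636, Y: 0.6364)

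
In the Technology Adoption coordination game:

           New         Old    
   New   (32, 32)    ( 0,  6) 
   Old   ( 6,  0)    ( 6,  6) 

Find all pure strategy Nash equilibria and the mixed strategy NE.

Pure NE: (New, New) and (Old, Old); Mixed NE: p = 0.1875, q = 0.1875

Work:
Check pure NE:
(New, New): (32, 32) - no unilateral deviation beneficial
(Old, Old): (6, 6) - no unilateral deviation beneficial
Mixed NE: P1 plays New with p = 0.1875, P2 plays New with q = 0.1875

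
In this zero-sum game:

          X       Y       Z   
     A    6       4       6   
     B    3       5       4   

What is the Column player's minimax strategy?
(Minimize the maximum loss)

Column should play Y, value = 5

Work:
Column player minimizes Row's maximum payoff:
Column X: max payoff to Row = 6
Column Y: max payoff to Row = 5
Column Z: max payoff to Row = 6
Minimum is 5, achieved by column Y.
Minimax strategy: Y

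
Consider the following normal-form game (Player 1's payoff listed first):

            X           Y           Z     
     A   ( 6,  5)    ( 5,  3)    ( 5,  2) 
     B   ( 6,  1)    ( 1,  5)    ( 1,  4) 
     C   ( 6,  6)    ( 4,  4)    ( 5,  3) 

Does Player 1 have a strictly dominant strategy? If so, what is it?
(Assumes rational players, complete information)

No strictly dominant strategy exists for Player 1

Work:
A strategy strictly dominates another if it gives a strictly higher payoff against every opponent action. Compare each pair of P1's strategies column-by-column:
  A vs B: [6 vs 6, 5 vs 1, 5 vs 1] → A does not strictly dominate B (column X: 6 ≤ 6)
  A vs C: [6 vs 6, 5 vs 4, 5 vs 5] → A does not strictly dominate C (column X: 6 ≤ 6)
  B vs A: [6 vs 6, 1 vs 5, 1 vs 5] → B does not strictly dominate A (column X: 6 ≤ 6)
  B vs C: [6 vs 6, 1 vs 4, 1 vs 5] → B does not strictly dominate C (column X: 6 ≤ 6)
  C vs A: [6 vs 6, 4 vs 5, 5 vs 5] → C does not strictly dominate A (column X: 6 ≤ 6)
  C vs B: [6 vs 6, 4 vs 1, 5 vs 1] → C does not strictly dominate B (column X: 6 ≤ 6)
No single strategy strictly dominates all others → no strictly dominant strategy.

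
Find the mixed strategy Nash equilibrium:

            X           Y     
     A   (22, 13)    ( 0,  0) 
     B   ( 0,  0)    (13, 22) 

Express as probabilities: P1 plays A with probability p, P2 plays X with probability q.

p = 0.6286, q = 0.3714

Work:
Find probabilities that make opponent indifferent:
P2 chooses q to make P1 indifferent between A and B
P1 chooses p to make P2 indifferent between X and Y
Mixed NE: P1 plays (A: 0.6286, B: 0.3714), P2 plays (X: 0.3714, Y: 0.6286)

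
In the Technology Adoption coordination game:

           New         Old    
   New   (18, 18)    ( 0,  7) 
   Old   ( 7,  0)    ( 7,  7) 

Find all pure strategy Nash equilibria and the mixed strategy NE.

Pure NE: (New, New) and (Old, Old); Mixed NE: p = 0.3889, q = 0.3889

Work:
Check pure NE:
(New, New): (18, 18) - no unilateral deviation beneficial
(Old, Old): (7, 7) - no unilateral deviation beneficial
Mixed NE: P1 plays New with p = 0.3889, P2 plays New with q = 0.3889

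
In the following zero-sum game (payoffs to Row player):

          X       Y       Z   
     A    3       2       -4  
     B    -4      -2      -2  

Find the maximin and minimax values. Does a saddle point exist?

Maximin = -4, Minimax = -2, Saddle: False

Work:
Row minimums: [-4, -4] → maximin = -4
Column maximums: [3, 2, -2] → minimax = -2
No saddle point (maximin ≠ minimax). Mixed strategy needed.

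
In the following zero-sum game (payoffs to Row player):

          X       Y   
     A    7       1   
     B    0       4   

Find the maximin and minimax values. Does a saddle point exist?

Maximin = 1, Minimax = 4, Saddle: False

Work:
Row minimums: [1, 0] → maximin = 1
Column maximums: [7, 4] → minimax = 4
No saddle point (maximin ≠ minimax). Mixed strategy needed.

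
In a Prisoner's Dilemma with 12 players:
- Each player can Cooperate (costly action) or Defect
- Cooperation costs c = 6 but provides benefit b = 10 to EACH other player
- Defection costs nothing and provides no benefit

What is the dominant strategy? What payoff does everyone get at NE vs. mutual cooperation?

Dominant: Defect; NE payoff = 0; Coop payoff = 104

Work:
Defect dominates (saves cost c = 6, benefit to others is external)
NE: All defect → everyone gets 0
If all cooperate: each receives (11)×10 - 6 = 104
Social dilemma: 104 > 0 but NE gives 0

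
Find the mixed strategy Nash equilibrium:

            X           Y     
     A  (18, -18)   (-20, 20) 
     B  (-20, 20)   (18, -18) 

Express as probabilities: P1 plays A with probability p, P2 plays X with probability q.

p = 0.5, q = 0.5

Work:
Find probabilities that make opponent indifferent:
P2 chooses q to make P1 indifferent between A and B
P1 chooses p to make P2 indifferent between X and Y
Mixed NE: P1 plays (A: 0.5, B: 0.5), P2 plays (X: 0.5, Y: 0.5)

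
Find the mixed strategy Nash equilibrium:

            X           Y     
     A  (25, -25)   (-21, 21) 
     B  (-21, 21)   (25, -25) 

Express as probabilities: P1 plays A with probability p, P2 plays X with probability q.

p = 0.5, q = 0.5

Work:
Find probabilities that make opponent indifferent:
P2 chooses q to make P1 indifferent between A and B
P1 chooses p to make P2 indifferent between X and Y
Mixed NE: P1 plays (A: 0.5, B: 0.5), P2 plays (X: 0.5, Y: 0.5)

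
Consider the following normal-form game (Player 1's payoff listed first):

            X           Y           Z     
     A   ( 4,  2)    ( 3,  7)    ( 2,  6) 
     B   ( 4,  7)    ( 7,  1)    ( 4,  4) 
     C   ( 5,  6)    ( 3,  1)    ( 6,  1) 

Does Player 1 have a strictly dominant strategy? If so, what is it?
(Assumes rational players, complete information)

No strictly dominant strategy exists for Player 1

Work:
A strategy strictly dominates another if it gives a strictly higher payoff against every opponent action. Compare each pair of P1's strategies column-by-column:
  A vs B: [4 vs 4, 3 vs 7, 2 vs 4] → A does not strictly dominate B (column X: 4 ≤ 4)
  A vs C: [4 vs 5, 3 vs 3, 2 vs 6] → A does not strictly dominate C (column X: 4 ≤ 5)
  B vs A: [4 vs 4, 7 vs 3, 4 vs 2] → B does not strictly dominate A (column X: 4 ≤ 4)
  B vs C: [4 vs 5, 7 vs 3, 4 vs 6] → B does not strictly dominate C (column X: 4 ≤ 5)
  C vs A: [5 vs 4, 3 vs 3, 6 vs 2] → C does not strictly dominate A (column Y: 3 ≤ 3)
  C vs B: [5 vs 4, 3 vs 7, 6 vs 4] → C does not strictly dominate B (column Y: 3 ≤ 7)
No single strategy strictly dominates all others → no strictly dominant strategy.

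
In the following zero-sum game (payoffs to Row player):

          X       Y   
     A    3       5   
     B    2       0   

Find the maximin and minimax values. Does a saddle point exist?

Maximin = 3, Minimax = 3, Saddle: True

Work:
Row minimums: [3, 0] → maximin = 3
Column maximums: [3, 5] → minimax = 3
Saddle point exists! Game value = 3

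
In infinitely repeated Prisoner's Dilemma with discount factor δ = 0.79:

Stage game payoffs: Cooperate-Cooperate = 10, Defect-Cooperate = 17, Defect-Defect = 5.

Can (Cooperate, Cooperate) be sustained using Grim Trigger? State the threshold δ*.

δ* = 0.5833; since δ = 0.79 ≥ 0.5833, cooperation can be sustained

Work:
For Grim Trigger:
Cooperate forever: 10/(1-δ)
Defect then punished: 17 + 5·δ/(1-δ)
Need: 10/(1-δ) ≥ 17 + 5·δ/(1-δ)
Solving: δ ≥ (T-R)/(T-P) = (17-10)/(17-5) = 0.5833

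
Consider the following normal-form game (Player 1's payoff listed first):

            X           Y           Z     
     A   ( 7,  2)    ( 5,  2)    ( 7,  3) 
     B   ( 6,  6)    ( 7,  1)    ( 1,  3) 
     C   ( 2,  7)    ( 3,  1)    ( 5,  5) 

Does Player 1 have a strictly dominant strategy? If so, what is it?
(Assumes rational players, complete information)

No strictly dominant strategy exists for Player 1

Work:
A strategy strictly dominates another if it gives a strictly higher payoff against every opponent action. Compare each pair of P1's strategies column-by-column:
  A vs B: [7 vs 6, 5 vs 7, 7 vs 1] → A does not strictly dominate B (column Y: 5 ≤ 7)
  A vs C: [7 vs 2, 5 vs 3, 7 vs 5] → A strictly dominates C
  B vs A: [6 vs 7, 7 vs 5, 1 vs 7] → B does not strictly dominate A (column X: 6 ≤ 7)
  B vs C: [6 vs 2, 7 vs 3, 1 vs 5] → B does not strictly dominate C (column Z: 1 ≤ 5)
  C vs A: [2 vs 7, 3 vs 5, 5 vs 7] → C does not strictly dominate A (column X: 2 ≤ 7)
  C vs B: [2 vs 6, 3 vs 7, 5 vs 1] → C does not strictly dominate B (column X: 2 ≤ 6)
No single strategy strictly dominates all others → no strictly dominant strategy.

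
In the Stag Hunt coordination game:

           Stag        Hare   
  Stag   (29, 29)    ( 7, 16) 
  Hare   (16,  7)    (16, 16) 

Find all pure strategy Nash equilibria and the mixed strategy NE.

Pure NE: (Stag, Stag) and (Hare, Hare); Mixed NE: p = 0.4091, q = 0.4091

Work:
Check pure NE:
(Stag, Stag): (29, 29) - no unilateral deviation beneficial
(Hare, Hare): (16, 16) - no unilateral deviation beneficial
Mixed NE: P1 plays Stag with p = 0.4091, P2 plays Stag with q = 0.4091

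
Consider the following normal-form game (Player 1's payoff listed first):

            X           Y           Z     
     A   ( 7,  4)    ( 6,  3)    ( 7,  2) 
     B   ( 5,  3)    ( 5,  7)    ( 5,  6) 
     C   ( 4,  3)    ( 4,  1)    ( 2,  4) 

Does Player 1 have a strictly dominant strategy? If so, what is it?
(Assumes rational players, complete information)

Yes, Player 1's strictly dominant strategy is A

Work:
A strategy strictly dominates another if it gives a strictly higher payoff against every opponent action. Compare each pair of P1's strategies column-by-column:
  A vs B: [7 vs 5, 6 vs 5, 7 vs 5] → A strictly dominates B
  A vs C: [7 vs 4, 6 vs 4, 7 vs 2] → A strictly dominates C
  B vs A: [5 vs 7, 5 vs 6, 5 vs 7] → B does not strictly dominate A (column X: 5 ≤ 7)
  B vs C: [5 vs 4, 5 vs 4, 5 vs 2] → B strictly dominates C
  C vs A: [4 vs 7, 4 vs 6, 2 vs 7] → C does not strictly dominate A (column X: 4 ≤ 7)
  C vs B: [4 vs 5, 4 vs 5, 2 vs 5] → C does not strictly dominate B (column X: 4 ≤ 5)
A strictly dominates every other strategy → strictly dominant.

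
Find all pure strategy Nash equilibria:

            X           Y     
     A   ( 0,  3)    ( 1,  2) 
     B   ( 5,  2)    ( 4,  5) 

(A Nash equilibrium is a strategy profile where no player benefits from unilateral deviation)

Nash equilibrium: (B, Y)

Work:
Best responses:
  P1 vs X: payoffs [0, 5] → best response B (payoff 5)
  P1 vs Y: payoffs [1, 4] → best response B (payoff 4)
  P2 vs A: payoffs [3, 2] → best response X (payoff 3)
  P2 vs B: payoffs [2, 5] → best response Y (payoff 5)
Mutual best responses: (B,Y) → Nash equilibria.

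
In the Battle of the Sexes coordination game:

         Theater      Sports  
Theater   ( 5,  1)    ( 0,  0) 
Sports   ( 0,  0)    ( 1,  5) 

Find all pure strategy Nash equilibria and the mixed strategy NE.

Pure NE: (Theater, Theater) and (Sports, Sports); Mixed NE: p = 0.8333, q = 0.1667

Work:
Check pure NE:
(Theater, Theater): (5, 1) - no unilateral deviation beneficial
(Sports, Sports): (1, 5) - no unilateral deviation beneficial
Mixed NE: P1 plays Theater with p = 0.8333, P2 plays Theater with q = 0.1667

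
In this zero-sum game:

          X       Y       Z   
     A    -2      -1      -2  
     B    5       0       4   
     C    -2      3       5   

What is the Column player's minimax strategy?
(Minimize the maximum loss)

Column should play Y, value = 3

Work:
Column player minimizes Row's maximum payoff:
Column X: max payoff to Row = 5
Column Y: max payoff to Row = 3
Column Z: max payoff to Row = 5
Minimum is 3, achieved by column Y.
Minimax strategy: Y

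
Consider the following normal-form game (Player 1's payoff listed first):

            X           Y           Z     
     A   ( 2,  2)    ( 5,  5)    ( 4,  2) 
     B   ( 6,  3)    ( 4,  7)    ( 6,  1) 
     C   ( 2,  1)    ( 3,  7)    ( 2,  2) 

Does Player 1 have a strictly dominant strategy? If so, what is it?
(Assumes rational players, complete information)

No strictly dominant strategy exists for Player 1

Work:
A strategy strictly dominates another if it gives a strictly higher payoff against every opponent action. Compare each pair of P1's strategies column-by-column:
  A vs B: [2 vs 6, 5 vs 4, 4 vs 6] → A does not strictly dominate B (column X: 2 ≤ 6)
  A vs C: [2 vs 2, 5 vs 3, 4 vs 2] → A does not strictly dominate C (column X: 2 ≤ 2)
  B vs A: [6 vs 2, 4 vs 5, 6 vs 4] → B does not strictly dominate A (column Y: 4 ≤ 5)
  B vs C: [6 vs 2, 4 vs 3, 6 vs 2] → B strictly dominates C
  C vs A: [2 vs 2, 3 vs 5, 2 vs 4] → C does not strictly dominate A (column X: 2 ≤ 2)
  C vs B: [2 vs 6, 3 vs 4, 2 vs 6] → C does not strictly dominate B (column X: 2 ≤ 6)
No single strategy strictly dominates all others → no strictly dominant strategy.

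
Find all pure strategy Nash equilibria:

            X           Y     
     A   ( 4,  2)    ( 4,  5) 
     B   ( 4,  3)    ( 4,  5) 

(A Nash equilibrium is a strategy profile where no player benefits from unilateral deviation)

Nash equilibrium: (A, Y), (B, Y)

Work:
Best responses:
  P1 vs X: payoffs [4, 4] → best response A/B (payoff 4)
  P1 vs Y: payoffs [4, 4] → best response A/B (payoff 4)
  P2 vs A: payoffs [2, 5] → best response Y (payoff 5)
  P2 vs B: payoffs [3, 5] → best response Y (payoff 5)
Mutual best responses: (A,Y), (B,Y) → Nash equilibria.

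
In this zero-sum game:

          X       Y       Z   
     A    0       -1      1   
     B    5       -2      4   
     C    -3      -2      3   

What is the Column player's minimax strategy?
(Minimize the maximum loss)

Column should play Y, value = -1

Work:
Column player minimizes Row's maximum payoff:
Column X: max payoff to Row = 5
Column Y: max payoff to Row = -1
Column Z: max payoff to Row = 4
Minimum is -1, achieved by column Y.
Minimax strategy: Y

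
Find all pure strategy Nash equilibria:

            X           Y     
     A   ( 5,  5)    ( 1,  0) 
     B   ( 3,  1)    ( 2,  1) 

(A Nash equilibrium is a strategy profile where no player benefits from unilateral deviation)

Nash equilibrium: (A, X), (B, Y)

Work:
Best responses:
  P1 vs X: payoffs [5, 3] → best response A (payoff 5)
  P1 vs Y: payoffs [1, 2] → best response B (payoff 2)
  P2 vs A: payoffs [5, 0] → best response X (payoff 5)
  P2 vs B: payoffs [1, 1] → best response X/Y (payoff 1)
Mutual best responses: (A,X), (B,Y) → Nash equilibria.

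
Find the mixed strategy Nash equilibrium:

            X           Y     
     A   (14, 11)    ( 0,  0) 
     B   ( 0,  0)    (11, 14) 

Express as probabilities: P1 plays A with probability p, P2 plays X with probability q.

p = 0.56, q = 0.44

Work:
Find probabilities that make opponent indifferent:
P2 chooses q to make P1 indifferent between A and B
P1 chooses p to make P2 indifferent between X and Y
Mixed NE: P1 plays (A: 0.56, B: 0.44), P2 plays (X: 0.44, Y: 0.56)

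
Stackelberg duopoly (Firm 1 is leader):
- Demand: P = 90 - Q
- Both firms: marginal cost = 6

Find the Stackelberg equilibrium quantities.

q₁* (leader) = 42.0, q₂* (follower) = 21.0

Work:
Follower's reaction: q₂ = (a - c - q₁)/2
Leader substitutes: π₁ = q₁·(a - q₁ - (a-c-q₁)/2 - c)
FOC: q₁* = (90 - 6)/2 = 42.00
Then: q₂* = (90 - 6 - 42.0)/2 = 21.00
Leader has first-mover advantage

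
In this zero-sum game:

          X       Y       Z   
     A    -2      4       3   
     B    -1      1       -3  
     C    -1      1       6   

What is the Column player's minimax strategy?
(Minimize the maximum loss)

Column should play X, value = -1

Work:
Column player minimizes Row's maximum payoff:
Column X: max payoff to Row = -1
Column Y: max payoff to Row = 4
Column Z: max payoff to Row = 6
Minimum is -1, achieved by column X.
Minimax strategy: X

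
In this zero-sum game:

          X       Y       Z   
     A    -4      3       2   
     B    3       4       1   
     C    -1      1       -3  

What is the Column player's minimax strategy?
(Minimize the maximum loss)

Column should play Z, value = 2

Work:
Column player minimizes Row's maximum payoff:
Column X: max payoff to Row = 3
Column Y: max payoff to Row = 4
Column Z: max payoff to Row = 2
Minimum is 2, achieved by column Z.
Minimax strategy: Z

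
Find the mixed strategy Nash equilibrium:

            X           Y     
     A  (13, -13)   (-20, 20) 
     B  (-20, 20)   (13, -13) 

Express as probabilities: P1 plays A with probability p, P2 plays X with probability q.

p = 0.5, q = 0.5

Work:
Find probabilities that make opponent indifferent:
P2 chooses q to make P1 indifferent between A and B
P1 chooses p to make P2 indifferent between X and Y
Mixed NE: P1 plays (A: 0.5, B: 0.5), P2 plays (X: 0.5, Y: 0.5)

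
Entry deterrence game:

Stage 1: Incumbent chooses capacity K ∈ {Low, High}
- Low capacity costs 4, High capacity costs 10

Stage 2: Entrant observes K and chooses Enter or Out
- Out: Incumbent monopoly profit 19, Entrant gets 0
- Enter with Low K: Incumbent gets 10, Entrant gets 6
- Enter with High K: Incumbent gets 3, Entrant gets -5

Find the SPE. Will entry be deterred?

SPE: (High, Enter|Low, Out|High); Entry deterred. Incumbent net profit = 9

Work:
After Low K: Entrant enters (6 > 0)
After High K: Entrant stays out (-5 < 0)
Incumbent: Low → 10−4=6, High → 19−10=9
Incumbent chooses High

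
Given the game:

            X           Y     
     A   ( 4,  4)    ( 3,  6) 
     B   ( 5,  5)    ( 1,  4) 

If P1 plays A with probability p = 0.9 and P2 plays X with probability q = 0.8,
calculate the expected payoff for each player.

E[P1] = 3.84, E[P2] = 4.44

Work:
E[P1] = p·q·π₁(A,X) + p·(1-q)·π₁(A,Y) + (1-p)·q·π₁(B,X) + (1-p)·(1-q)·π₁(B,Y)
= 0.9·0.8·4 + 0.9·0.2·3 + 0.1·0.8·5 + 0.1·0.2·1
= 3.84

E[P2] = 4.44 (similar calculation)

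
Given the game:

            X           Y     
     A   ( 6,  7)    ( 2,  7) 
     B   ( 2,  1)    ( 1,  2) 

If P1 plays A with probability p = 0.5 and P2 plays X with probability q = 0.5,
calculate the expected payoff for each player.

E[P1] = 2.75, E[P2] = 4.25

Work:
E[P1] = p·q·π₁(A,X) + p·(1-q)·π₁(A,Y) + (1-p)·q·π₁(B,X) + (1-p)·(1-q)·π₁(B,Y)
= 0.5·0.5·6 + 0.5·0.5·2 + 0.5·0.5·2 + 0.5·0.5·1
= 2.75

E[P2] = 4.25 (similar calculation)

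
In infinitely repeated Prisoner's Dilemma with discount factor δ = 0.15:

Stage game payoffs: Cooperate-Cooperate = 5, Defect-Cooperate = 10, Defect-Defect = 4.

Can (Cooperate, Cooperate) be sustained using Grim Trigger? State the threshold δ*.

δ* = 0.8333; since δ = 0.15 < 0.8333, cooperation cannot be sustained

Work:
For Grim Trigger:
Cooperate forever: 5/(1-δ)
Defect then punished: 10 + 4·δ/(1-δ)
Need: 5/(1-δ) ≥ 10 + 4·δ/(1-δ)
Solving: δ ≥ (T-R)/(T-P) = (10-5)/(10-4) = 0.8333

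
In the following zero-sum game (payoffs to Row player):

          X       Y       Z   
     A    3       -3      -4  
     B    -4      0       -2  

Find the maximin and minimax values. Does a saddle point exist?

Maximin = -4, Minimax = -2, Saddle: False

Work:
Row minimums: [-4, -4] → maximin = -4
Column maximums: [3, 0, -2] → minimax = -2
No saddle point (maximin ≠ minimax). Mixed strategy needed.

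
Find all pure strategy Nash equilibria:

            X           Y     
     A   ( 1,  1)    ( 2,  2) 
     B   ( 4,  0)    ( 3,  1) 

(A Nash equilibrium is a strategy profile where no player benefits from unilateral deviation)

Nash equilibrium: (B, Y)

Work:
Best responses:
  P1 vs X: payoffs [1, 4] → best response B (payoff 4)
  P1 vs Y: payoffs [2, 3] → best response B (payoff 3)
  P2 vs A: payoffs [1, 2] → best response Y (payoff 2)
  P2 vs B: payoffs [0, 1] → best response Y (payoff 1)
Mutual best responses: (B,Y) → Nash equilibria.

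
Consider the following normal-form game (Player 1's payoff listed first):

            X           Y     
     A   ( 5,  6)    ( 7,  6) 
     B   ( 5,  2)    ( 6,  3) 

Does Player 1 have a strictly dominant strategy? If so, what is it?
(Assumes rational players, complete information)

No strictly dominant strategy exists for Player 1

Work:
A strategy strictly dominates another if it gives a strictly higher payoff against every opponent action. Compare each pair of P1's strategies column-by-column:
  A vs B: [5 vs 5, 7 vs 6] → A does not strictly dominate B (column X: 5 ≤ 5)
  B vs A: [5 vs 5, 6 vs 7] → B does not strictly dominate A (column X: 5 ≤ 5)
No single strategy strictly dominates all others → no strictly dominant strategy.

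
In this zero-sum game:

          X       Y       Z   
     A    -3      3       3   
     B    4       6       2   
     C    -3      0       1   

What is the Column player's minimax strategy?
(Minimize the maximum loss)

Column should play Z, value = 3

Work:
Column player minimizes Row's maximum payoff:
Column X: max payoff to Row = 4
Column Y: max payoff to Row = 6
Column Z: max payoff to Row = 3
Minimum is 3, achieved by column Z.
Minimax strategy: Z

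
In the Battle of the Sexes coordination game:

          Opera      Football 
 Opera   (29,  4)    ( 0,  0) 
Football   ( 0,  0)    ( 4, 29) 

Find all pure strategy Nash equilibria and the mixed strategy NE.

Pure NE: (Opera, Opera) and (Football, Football); Mixed NE: p = 0.8788, q = 0.1212

Work:
Check pure NE:
(Opera, Opera): (29, 4) - no unilateral deviation beneficial
(Football, Football): (4, 29) - no unilateral deviation beneficial
Mixed NE: P1 plays Opera with p = 0.8788, P2 plays Opera with q = 0.1212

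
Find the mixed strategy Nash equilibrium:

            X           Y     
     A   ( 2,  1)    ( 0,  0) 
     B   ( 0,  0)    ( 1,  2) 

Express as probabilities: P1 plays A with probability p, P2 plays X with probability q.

p = 0.6667, q = 0.3333

Work:
Find probabilities that make opponent indifferent:
P2 chooses q to make P1 indifferent between A and B
P1 chooses p to make P2 indifferent between X and Y
Mixed NE: P1 plays (A: 0.6667, B: 0.3333), P2 plays (X: 0.3333, Y: 0.6667)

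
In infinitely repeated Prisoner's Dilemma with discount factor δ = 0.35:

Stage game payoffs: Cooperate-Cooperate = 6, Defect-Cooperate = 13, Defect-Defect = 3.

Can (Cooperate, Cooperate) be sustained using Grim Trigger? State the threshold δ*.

δ* = 0.7; since δ = 0.35 < 0.7, cooperation cannot be sustained

Work:
For Grim Trigger:
Cooperate forever: 6/(1-δ)
Defect then punished: 13 + 3·δ/(1-δ)
Need: 6/(1-δ) ≥ 13 + 3·δ/(1-δ)
Solving: δ ≥ (T-R)/(T-P) = (13-6)/(13-3) = 0.7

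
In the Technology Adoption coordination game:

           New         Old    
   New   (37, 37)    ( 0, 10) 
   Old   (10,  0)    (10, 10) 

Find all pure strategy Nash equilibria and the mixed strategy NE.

Pure NE: (New, New) and (Old, Old); Mixed NE: p = 0.2703, q = 0.2703

Work:
Check pure NE:
(New, New): (37, 37) - no unilateral deviation beneficial
(Old, Old): (10, 10) - no unilateral deviation beneficial
Mixed NE: P1 plays New with p = 0.2703, P2 plays New with q = 0.2703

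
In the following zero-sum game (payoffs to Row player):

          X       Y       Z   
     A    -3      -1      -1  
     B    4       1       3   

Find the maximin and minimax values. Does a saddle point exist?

Maximin = 1, Minimax = 1, Saddle: True

Work:
Row minimums: [-3, 1] → maximin = 1
Column maximums: [4, 1, 3] → minimax = 1
Saddle point exists! Game value = 1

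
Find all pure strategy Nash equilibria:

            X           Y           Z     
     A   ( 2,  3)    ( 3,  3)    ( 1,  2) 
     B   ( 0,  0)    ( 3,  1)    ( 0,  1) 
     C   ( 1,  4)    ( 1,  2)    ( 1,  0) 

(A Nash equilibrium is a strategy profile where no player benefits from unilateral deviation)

Nash equilibrium: (A, X), (A, Y), (B, Y)

Work:
Best responses:
  P1 vs X: payoffs [2, 0, 1] → best response A (payoff 2)
  P1 vs Y: payoffs [3, 3, 1] → best response A/B (payoff 3)
  P1 vs Z: payoffs [1, 0, 1] → best response A/C (payoff 1)
  P2 vs A: payoffs [3, 3, 2] → best response X/Y (payoff 3)
  P2 vs B: payoffs [0, 1, 1] → best response Y/Z (payoff 1)
  P2 vs C: payoffs [4, 2, 0] → best response X (payoff 4)
Mutual best responses: (A,X), (A,Y), (B,Y) → Nash equilibria.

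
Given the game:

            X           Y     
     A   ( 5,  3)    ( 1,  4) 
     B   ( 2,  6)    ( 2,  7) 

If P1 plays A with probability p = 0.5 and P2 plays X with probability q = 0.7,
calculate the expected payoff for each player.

E[P1] = 2.9, E[P2] = 4.8

Work:
E[P1] = p·q·π₁(A,X) + p·(1-q)·π₁(A,Y) + (1-p)·q·π₁(B,X) + (1-p)·(1-q)·π₁(B,Y)
= 0.5·0.7·5 + 0.5·0.3·1 + 0.5·0.7·2 + 0.5·0.3·2
= 2.9

E[P2] = 4.8 (similar calculation)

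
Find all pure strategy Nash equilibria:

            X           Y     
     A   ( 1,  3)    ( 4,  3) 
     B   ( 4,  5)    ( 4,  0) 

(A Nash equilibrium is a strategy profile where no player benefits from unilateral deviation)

Nash equilibrium: (A, Y), (B, X)

Work:
Best responses:
  P1 vs X: payoffs [1, 4] → best response B (payoff 4)
  P1 vs Y: payoffs [4, 4] → best response A/B (payoff 4)
  P2 vs A: payoffs [3, 3] → best response X/Y (payoff 3)
  P2 vs B: payoffs [5, 0] → best response X (payoff 5)
Mutual best responses: (A,Y), (B,X) → Nash equilibria.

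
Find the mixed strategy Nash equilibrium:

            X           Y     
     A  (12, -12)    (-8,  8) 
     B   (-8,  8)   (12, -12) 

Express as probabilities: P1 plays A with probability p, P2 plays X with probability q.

p = 0.5, q = 0.5

Work:
Find probabilities that make opponent indifferent:
P2 chooses q to make P1 indifferent between A and B
P1 chooses p to make P2 indifferent between X and Y
Mixed NE: P1 plays (A: 0.5, B: 0.5), P2 plays (X: 0.5, Y: 0.5)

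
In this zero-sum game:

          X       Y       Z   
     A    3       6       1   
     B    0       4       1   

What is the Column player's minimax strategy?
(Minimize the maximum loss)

Column should play Z, value = 1

Work:
Column player minimizes Row's maximum payoff:
Column X: max payoff to Row = 3
Column Y: max payoff to Row = 6
Column Z: max payoff to Row = 1
Minimum is 1, achieved by column Z.
Minimax strategy: Z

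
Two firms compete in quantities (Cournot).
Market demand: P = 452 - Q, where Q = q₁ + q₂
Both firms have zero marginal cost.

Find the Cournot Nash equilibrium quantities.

q₁* = q₂* = 150.67; P* = 150.67

Work:
Profit: π_i = P·q_i = (a - q_i - q_j)·q_i
FOC: ∂π_i/∂q_i = a - 2q_i - q_j = 0
Reaction function: q_i = (452 - q_j)/2
Symmetry: q* = 452/3 = 150.67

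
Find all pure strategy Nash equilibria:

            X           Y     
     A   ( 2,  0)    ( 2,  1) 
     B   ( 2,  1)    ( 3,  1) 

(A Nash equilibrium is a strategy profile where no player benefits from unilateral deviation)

Nash equilibrium: (B, X), (B, Y)

Work:
Best responses:
  P1 vs X: payoffs [2, 2] → best response A/B (payoff 2)
  P1 vs Y: payoffs [2, 3] → best response B (payoff 3)
  P2 vs A: payoffs [0, 1] → best response Y (payoff 1)
  P2 vs B: payoffs [1, 1] → best response X/Y (payoff 1)
Mutual best responses: (B,X), (B,Y) → Nash equilibria.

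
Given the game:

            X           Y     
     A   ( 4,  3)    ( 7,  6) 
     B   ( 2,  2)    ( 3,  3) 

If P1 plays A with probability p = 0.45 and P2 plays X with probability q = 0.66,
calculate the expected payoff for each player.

E[P1] = 3.546, E[P2] = 3.096

Work:
E[P1] = p·q·π₁(A,X) + p·(1-q)·π₁(A,Y) + (1-p)·q·π₁(B,X) + (1-p)·(1-q)·π₁(B,Y)
= 0.45·0.66·4 + 0.45·0.34·7 + 0.55·0.66·2 + 0.55·0.34·3
= 3.546

E[P2] = 3.096 (similar calculation)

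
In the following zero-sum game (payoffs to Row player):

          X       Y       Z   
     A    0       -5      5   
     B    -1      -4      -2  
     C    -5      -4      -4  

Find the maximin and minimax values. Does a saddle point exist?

Maximin = -4, Minimax = -4, Saddle: True

Work:
Row minimums: [-5, -4, -5] → maximin = -4
Column maximums: [0, -4, 5] → minimax = -4
Saddle point exists! Game value = -4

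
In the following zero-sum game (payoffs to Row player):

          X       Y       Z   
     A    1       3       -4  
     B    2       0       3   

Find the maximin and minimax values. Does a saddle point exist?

Maximin = 0, Minimax = 2, Saddle: False

Work:
Row minimums: [-4, 0] → maximin = 0
Column maximums: [2, 3, 3] → minimax = 2
No saddle point (maximin ≠ minimax). Mixed strategy needed.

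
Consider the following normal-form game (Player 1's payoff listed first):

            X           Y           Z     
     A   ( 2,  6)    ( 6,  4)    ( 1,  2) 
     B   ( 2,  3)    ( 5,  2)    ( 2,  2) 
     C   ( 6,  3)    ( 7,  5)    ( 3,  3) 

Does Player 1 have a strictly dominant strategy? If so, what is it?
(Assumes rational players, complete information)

Yes, Player 1's strictly dominant strategy is C

Work:
A strategy strictly dominates another if it gives a strictly higher payoff against every opponent action. Compare each pair of P1's strategies column-by-column:
  A vs B: [2 vs 2, 6 vs 5, 1 vs 2] → A does not strictly dominate B (column X: 2 ≤ 2)
  A vs C: [2 vs 6, 6 vs 7, 1 vs 3] → A does not strictly dominate C (column X: 2 ≤ 6)
  B vs A: [2 vs 2, 5 vs 6, 2 vs 1] → B does not strictly dominate A (column X: 2 ≤ 2)
  B vs C: [2 vs 6, 5 vs 7, 2 vs 3] → B does not strictly dominate C (column X: 2 ≤ 6)
  C vs A: [6 vs 2, 7 vs 6, 3 vs 1] → C strictly dominates A
  C vs B: [6 vs 2, 7 vs 5, 3 vs 2] → C strictly dominates B
C strictly dominates every other strategy → strictly dominant.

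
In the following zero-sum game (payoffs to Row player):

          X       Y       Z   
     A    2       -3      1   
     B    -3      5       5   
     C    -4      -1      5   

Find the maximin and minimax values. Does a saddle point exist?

Maximin = -3, Minimax = 2, Saddle: False

Work:
Row minimums: [-3, -3, -4] → maximin = -3
Column maximums: [2, 5, 5] → minimax = 2
No saddle point (maximin ≠ minimax). Mixed strategy needed.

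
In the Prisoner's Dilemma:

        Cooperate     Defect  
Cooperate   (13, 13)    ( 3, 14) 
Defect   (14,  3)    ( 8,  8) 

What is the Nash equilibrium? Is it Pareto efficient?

(Defect, Defect) is NE; not Pareto efficient

Work:
Defect dominates Cooperate for both players:
If P2 cooperates: Defect (14) > Cooperate (13)
If P2 defects: Defect (8) > Cooperate (3)
NE: (Defect, Defect) with payoff (8, 8)
But (Cooperate, Cooperate) = (13, 13) Pareto dominates (8, 8)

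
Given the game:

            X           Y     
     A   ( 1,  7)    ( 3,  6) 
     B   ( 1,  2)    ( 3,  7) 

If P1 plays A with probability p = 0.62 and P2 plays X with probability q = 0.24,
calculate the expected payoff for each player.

E[P1] = 2.52, E[P2] = 6.0728

Work:
E[P1] = p·q·π₁(A,X) + p·(1-q)·π₁(A,Y) + (1-p)·q·π₁(B,X) + (1-p)·(1-q)·π₁(B,Y)
= 0.62·0.24·1 + 0.62·0.76·3 + 0.38·0.24·1 + 0.38·0.76·3
= 2.52

E[P2] = 6.0728 (similar calculation)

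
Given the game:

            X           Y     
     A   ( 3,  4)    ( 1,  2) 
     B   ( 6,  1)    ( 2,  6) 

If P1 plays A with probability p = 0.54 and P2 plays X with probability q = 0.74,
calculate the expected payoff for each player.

E[P1] = 3.6208, E[P2] = 2.9372

Work:
E[P1] = p·q·π₁(A,X) + p·(1-q)·π₁(A,Y) + (1-p)·q·π₁(B,X) + (1-p)·(1-q)·π₁(B,Y)
= 0.54·0.74·3 + 0.54·0.26·1 + 0.46·0.74·6 + 0.46·0.26·2
= 3.6208

E[P2] = 2.9372 (similar calculation)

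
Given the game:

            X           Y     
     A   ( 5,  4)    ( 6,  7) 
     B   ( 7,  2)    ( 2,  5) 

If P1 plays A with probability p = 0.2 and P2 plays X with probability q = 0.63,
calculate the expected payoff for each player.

E[P1] = 5.194, E[P2] = 3.51

Work:
E[P1] = p·q·π₁(A,X) + p·(1-q)·π₁(A,Y) + (1-p)·q·π₁(B,X) + (1-p)·(1-q)·π₁(B,Y)
= 0.2·0.63·5 + 0.2·0.37·6 + 0.8·0.63·7 + 0.8·0.37·2
= 5.194

E[P2] = 3.51 (similar calculation)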